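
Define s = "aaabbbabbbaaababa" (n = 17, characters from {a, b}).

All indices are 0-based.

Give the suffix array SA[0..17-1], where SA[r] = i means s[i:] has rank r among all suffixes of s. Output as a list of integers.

rank | idx | suffix
   0 |  16 | a
   1 |  10 | aaababa
   2 |   0 | aaabbbabbbaaababa
   3 |  11 | aababa
   4 |   1 | aabbbabbbaaababa
   5 |  14 | aba
   6 |  12 | ababa
   7 |   6 | abbbaaababa
   8 |   2 | abbbabbbaaababa
   9 |  15 | ba
  10 |   9 | baaababa
  11 |  13 | baba
  12 |   5 | babbbaaababa
  13 |   8 | bbaaababa
  14 |   4 | bbabbbaaababa
  15 |   7 | bbbaaababa
  16 |   3 | bbbabbbaaababa

[16, 10, 0, 11, 1, 14, 12, 6, 2, 15, 9, 13, 5, 8, 4, 7, 3]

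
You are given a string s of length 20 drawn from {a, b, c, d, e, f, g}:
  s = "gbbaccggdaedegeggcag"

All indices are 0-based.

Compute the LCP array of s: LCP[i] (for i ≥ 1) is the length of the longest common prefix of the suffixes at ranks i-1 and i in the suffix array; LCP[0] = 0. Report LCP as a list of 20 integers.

sorted suffixes:
  #0 SA[0]=3  'accggdaedegeggcag'
  #1 SA[1]=9  'aedegeggcag'
  #2 SA[2]=18  'ag'
  #3 SA[3]=2  'baccggdaedegeggcag'
  #4 SA[4]=1  'bbaccggdaedegeggcag'
  #5 SA[5]=17  'cag'
  #6 SA[6]=4  'ccggdaedegeggcag'
  #7 SA[7]=5  'cggdaedegeggcag'
  #8 SA[8]=8  'daedegeggcag'
  #9 SA[9]=11  'degeggcag'
  #10 SA[10]=10  'edegeggcag'
  #11 SA[11]=12  'egeggcag'
  #12 SA[12]=14  'eggcag'
  #13 SA[13]=19  'g'
  #14 SA[14]=0  'gbbaccggdaedegeggcag'
  #15 SA[15]=16  'gcag'
  #16 SA[16]=7  'gdaedegeggcag'
  #17 SA[17]=13  'geggcag'
  #18 SA[18]=15  'ggcag'
  #19 SA[19]=6  'ggdaedegeggcag'

SA = [3, 9, 18, 2, 1, 17, 4, 5, 8, 11, 10, 12, 14, 19, 0, 16, 7, 13, 15, 6]
i: (SA[i-1],SA[i]) lcp shared
  1: (3,9) 1 'a'
  2: (9,18) 1 'a'
  3: (18,2) 0 ''
  4: (2,1) 1 'b'
  5: (1,17) 0 ''
  6: (17,4) 1 'c'
  7: (4,5) 1 'c'
  8: (5,8) 0 ''
  9: (8,11) 1 'd'
  10: (11,10) 0 ''
  11: (10,12) 1 'e'
  12: (12,14) 2 'eg'
  13: (14,19) 0 ''
  14: (19,0) 1 'g'
  15: (0,16) 1 'g'
  16: (16,7) 1 'g'
  17: (7,13) 1 'g'
  18: (13,15) 1 'g'
  19: (15,6) 2 'gg'

[0, 1, 1, 0, 1, 0, 1, 1, 0, 1, 0, 1, 2, 0, 1, 1, 1, 1, 1, 2]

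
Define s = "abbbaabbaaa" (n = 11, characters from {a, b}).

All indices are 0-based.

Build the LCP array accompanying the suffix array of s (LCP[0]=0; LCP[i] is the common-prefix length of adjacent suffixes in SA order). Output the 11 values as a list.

rank | idx | suffix
   0 |  10 | a
   1 |   9 | aa
   2 |   8 | aaa
   3 |   4 | aabbaaa
   4 |   5 | abbaaa
   5 |   0 | abbbaabbaaa
   6 |   7 | baaa
   7 |   3 | baabbaaa
   8 |   6 | bbaaa
   9 |   2 | bbaabbaaa
  10 |   1 | bbbaabbaaa

SA = [10, 9, 8, 4, 5, 0, 7, 3, 6, 2, 1]
i: (SA[i-1],SA[i]) lcp shared
  1: (10,9) 1 'a'
  2: (9,8) 2 'aa'
  3: (8,4) 2 'aa'
  4: (4,5) 1 'a'
  5: (5,0) 3 'abb'
  6: (0,7) 0 ''
  7: (7,3) 3 'baa'
  8: (3,6) 1 'b'
  9: (6,2) 4 'bbaa'
  10: (2,1) 2 'bb'

[0, 1, 2, 2, 1, 3, 0, 3, 1, 4, 2]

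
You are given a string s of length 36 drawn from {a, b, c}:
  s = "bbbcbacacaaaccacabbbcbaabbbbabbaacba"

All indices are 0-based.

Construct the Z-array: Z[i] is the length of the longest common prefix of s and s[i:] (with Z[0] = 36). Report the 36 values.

Z[0]=36
i=1: fresh scan; Z[1]=2 extend→box=[1,3)
i=2: min(r-i=1, Z[1]=2)=1; Z[2]=1
i=3: fresh scan; Z[3]=0
i=4: fresh scan; Z[4]=1 extend→box=[4,5)
i=5: fresh scan; Z[5]=0
i=6: fresh scan; Z[6]=0
i=7: fresh scan; Z[7]=0
i=8: fresh scan; Z[8]=0
i=9: fresh scan; Z[9]=0
i=10: fresh scan; Z[10]=0
i=11: fresh scan; Z[11]=0
i=12: fresh scan; Z[12]=0
i=13: fresh scan; Z[13]=0
i=14: fresh scan; Z[14]=0
i=15: fresh scan; Z[15]=0
i=16: fresh scan; Z[16]=0
i=17: fresh scan; Z[17]=6 extend→box=[17,23)
i=18: min(r-i=5, Z[1]=2)=2; Z[18]=2
i=19: min(r-i=4, Z[2]=1)=1; Z[19]=1
i=20: min(r-i=3, Z[3]=0)=0; Z[20]=0
i=21: min(r-i=2, Z[4]=1)=1; Z[21]=1
i=22: min(r-i=1, Z[5]=0)=0; Z[22]=0
i=23: fresh scan; Z[23]=0
i=24: fresh scan; Z[24]=3 extend→box=[24,27)
i=25: min(r-i=2, Z[1]=2)=2; Z[25]=3 extend→box=[25,28)
i=26: min(r-i=2, Z[1]=2)=2; Z[26]=2
i=27: min(r-i=1, Z[2]=1)=1; Z[27]=1
i=28: fresh scan; Z[28]=0
i=29: fresh scan; Z[29]=2 extend→box=[29,31)
i=30: min(r-i=1, Z[1]=2)=1; Z[30]=1
i=31: fresh scan; Z[31]=0
i=32: fresh scan; Z[32]=0
i=33: fresh scan; Z[33]=0
i=34: fresh scan; Z[34]=1 extend→box=[34,35)
i=35: fresh scan; Z[35]=0

[36, 2, 1, 0, 1, 0, 0, 0, 0, 0, 0, 0, 0, 0, 0, 0, 0, 6, 2, 1, 0, 1, 0, 0, 3, 3, 2, 1, 0, 2, 1, 0, 0, 0, 1, 0]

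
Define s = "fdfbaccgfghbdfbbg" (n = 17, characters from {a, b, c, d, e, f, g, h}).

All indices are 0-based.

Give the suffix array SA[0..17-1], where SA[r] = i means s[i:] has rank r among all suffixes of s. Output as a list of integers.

rank | idx | suffix
   0 |   4 | accgfghbdfbbg
   1 |   3 | baccgfghbdfbbg
   2 |  14 | bbg
   3 |  11 | bdfbbg
   4 |  15 | bg
   5 |   5 | ccgfghbdfbbg
   6 |   6 | cgfghbdfbbg
   7 |   1 | dfbaccgfghbdfbbg
   8 |  12 | dfbbg
   9 |   2 | fbaccgfghbdfbbg
  10 |  13 | fbbg
  11 |   0 | fdfbaccgfghbdfbbg
  12 |   8 | fghbdfbbg
  13 |  16 | g
  14 |   7 | gfghbdfbbg
  15 |   9 | ghbdfbbg
  16 |  10 | hbdfbbg

[4, 3, 14, 11, 15, 5, 6, 1, 12, 2, 13, 0, 8, 16, 7, 9, 10]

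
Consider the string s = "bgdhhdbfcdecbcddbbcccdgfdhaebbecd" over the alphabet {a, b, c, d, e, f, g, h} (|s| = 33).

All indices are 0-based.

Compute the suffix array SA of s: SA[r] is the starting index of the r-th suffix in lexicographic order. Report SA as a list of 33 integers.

rank→(start, suffix):
  0 → (26, 'aebbecd')
  1 → (16, 'bbcccdgfdhaebbecd')
  2 → (28, 'bbecd')
  3 → (17, 'bcccdgfdhaebbecd')
  4 → (12, 'bcddbbcccdgfdhaebbecd')
  5 → (29, 'becd')
  6 → (6, 'bfcdecbcddbbcccdgfdhaebbecd')
  7 → (0, 'bgdhhdbfcdecbcddbbcccdgfdhaebbecd')
  8 → (11, 'cbcddbbcccdgfdhaebbecd')
  9 → (18, 'cccdgfdhaebbecd')
  10 → (19, 'ccdgfdhaebbecd')
  11 → (31, 'cd')
  12 → (13, 'cddbbcccdgfdhaebbecd')
  13 → (8, 'cdecbcddbbcccdgfdhaebbecd')
  14 → (20, 'cdgfdhaebbecd')
  15 → (32, 'd')
  16 → (15, 'dbbcccdgfdhaebbecd')
  17 → (5, 'dbfcdecbcddbbcccdgfdhaebbecd')
  18 → (14, 'ddbbcccdgfdhaebbecd')
  19 → (9, 'decbcddbbcccdgfdhaebbecd')
  20 → (21, 'dgfdhaebbecd')
  21 → (24, 'dhaebbecd')
  22 → (2, 'dhhdbfcdecbcddbbcccdgfdhaebbecd')
  23 → (27, 'ebbecd')
  24 → (10, 'ecbcddbbcccdgfdhaebbecd')
  25 → (30, 'ecd')
  26 → (7, 'fcdecbcddbbcccdgfdhaebbecd')
  27 → (23, 'fdhaebbecd')
  28 → (1, 'gdhhdbfcdecbcddbbcccdgfdhaebbecd')
  29 → (22, 'gfdhaebbecd')
  30 → (25, 'haebbecd')
  31 → (4, 'hdbfcdecbcddbbcccdgfdhaebbecd')
  32 → (3, 'hhdbfcdecbcddbbcccdgfdhaebbecd')

[26, 16, 28, 17, 12, 29, 6, 0, 11, 18, 19, 31, 13, 8, 20, 32, 15, 5, 14, 9, 21, 24, 2, 27, 10, 30, 7, 23, 1, 22, 25, 4, 3]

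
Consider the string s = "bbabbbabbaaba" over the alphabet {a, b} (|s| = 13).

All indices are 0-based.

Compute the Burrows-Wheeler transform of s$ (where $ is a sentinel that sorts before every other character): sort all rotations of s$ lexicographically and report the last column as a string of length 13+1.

abbabbabbbab$a

rank  rotation        last
    0  $bbabbbabbaaba  a
    1  a$bbabbbabbaab  b
    2  aaba$bbabbbabb  b
    3  aba$bbabbbabba  a
    4  abbaaba$bbabbb  b
    5  abbbabbaaba$bb  b
    6  ba$bbabbbabbaa  a
    7  baaba$bbabbbab  b
    8  babbaaba$bbabb  b
    9  babbbabbaaba$b  b
   10  bbaaba$bbabbba  a
   11  bbabbaaba$bbab  b
   12  bbabbbabbaaba$  $
   13  bbbabbaaba$bba  a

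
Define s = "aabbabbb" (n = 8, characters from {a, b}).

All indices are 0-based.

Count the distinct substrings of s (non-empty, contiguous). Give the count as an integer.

rank | idx | suffix
   0 |   0 | aabbabbb
   1 |   1 | abbabbb
   2 |   4 | abbb
   3 |   7 | b
   4 |   3 | babbb
   5 |   6 | bb
   6 |   2 | bbabbb
   7 |   5 | bbb

SA = [0, 1, 4, 7, 3, 6, 2, 5]
i: (SA[i-1],SA[i]) lcp shared
  1: (0,1) 1 'a'
  2: (1,4) 3 'abb'
  3: (4,7) 0 ''
  4: (7,3) 1 'b'
  5: (3,6) 1 'b'
  6: (6,2) 2 'bb'
  7: (2,5) 2 'bb'

n(n+1)/2 = 8·9/2 = 36
Σ LCP = 0 + 1 + 3 + 0 + 1 + 1 + 2 + 2 = 10
distinct = 36 − 10 = 26

26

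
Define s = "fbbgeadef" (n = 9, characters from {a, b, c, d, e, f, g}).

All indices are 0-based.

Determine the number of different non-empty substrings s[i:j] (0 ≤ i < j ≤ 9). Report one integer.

sorted suffixes:
  #0 SA[0]=5  'adef'
  #1 SA[1]=1  'bbgeadef'
  #2 SA[2]=2  'bgeadef'
  #3 SA[3]=6  'def'
  #4 SA[4]=4  'eadef'
  #5 SA[5]=7  'ef'
  #6 SA[6]=8  'f'
  #7 SA[7]=0  'fbbgeadef'
  #8 SA[8]=3  'geadef'

SA = [5, 1, 2, 6, 4, 7, 8, 0, 3]
[i] adj suffixes → lcp
  [1] 5/1 → 0 ('')
  [2] 1/2 → 1 ('b')
  [3] 2/6 → 0 ('')
  [4] 6/4 → 0 ('')
  [5] 4/7 → 1 ('e')
  [6] 7/8 → 0 ('')
  [7] 8/0 → 1 ('f')
  [8] 0/3 → 0 ('')

n(n+1)/2 = 9·10/2 = 45
Σ LCP = 0 + 0 + 1 + 0 + 0 + 1 + 0 + 1 + 0 = 3
distinct = 45 − 3 = 42

42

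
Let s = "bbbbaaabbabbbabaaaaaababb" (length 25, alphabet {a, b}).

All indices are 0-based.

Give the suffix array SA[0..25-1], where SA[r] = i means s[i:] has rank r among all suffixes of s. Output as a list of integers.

[15, 16, 17, 18, 4, 19, 5, 13, 20, 22, 6, 9, 24, 14, 3, 12, 21, 8, 23, 2, 11, 7, 1, 10, 0]

sorted suffixes:
  #0 SA[0]=15  'aaaaaababb'
  #1 SA[1]=16  'aaaaababb'
  #2 SA[2]=17  'aaaababb'
  #3 SA[3]=18  'aaababb'
  #4 SA[4]=4  'aaabbabbbabaaaaaababb'
  #5 SA[5]=19  'aababb'
  #6 SA[6]=5  'aabbabbbabaaaaaababb'
  #7 SA[7]=13  'abaaaaaababb'
  #8 SA[8]=20  'ababb'
  #9 SA[9]=22  'abb'
  #10 SA[10]=6  'abbabbbabaaaaaababb'
  #11 SA[11]=9  'abbbabaaaaaababb'
  #12 SA[12]=24  'b'
  #13 SA[13]=14  'baaaaaababb'
  #14 SA[14]=3  'baaabbabbbabaaaaaababb'
  #15 SA[15]=12  'babaaaaaababb'
  #16 SA[16]=21  'babb'
  #17 SA[17]=8  'babbbabaaaaaababb'
  #18 SA[18]=23  'bb'
  #19 SA[19]=2  'bbaaabbabbbabaaaaaababb'
  #20 SA[20]=11  'bbabaaaaaababb'
  #21 SA[21]=7  'bbabbbabaaaaaababb'
  #22 SA[22]=1  'bbbaaabbabbbabaaaaaababb'
  #23 SA[23]=10  'bbbabaaaaaababb'
  #24 SA[24]=0  'bbbbaaabbabbbabaaaaaababb'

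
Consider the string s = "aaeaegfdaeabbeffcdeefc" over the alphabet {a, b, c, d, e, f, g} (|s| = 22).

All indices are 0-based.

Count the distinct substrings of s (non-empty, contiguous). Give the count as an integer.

rank | idx | suffix
   0 |   0 | aaeaegfdaeabbeffcdeefc
   1 |  10 | abbeffcdeefc
   2 |   8 | aeabbeffcdeefc
   3 |   1 | aeaegfdaeabbeffcdeefc
   4 |   3 | aegfdaeabbeffcdeefc
   5 |  11 | bbeffcdeefc
   6 |  12 | beffcdeefc
   7 |  21 | c
   8 |  16 | cdeefc
   9 |   7 | daeabbeffcdeefc
  10 |  17 | deefc
  11 |   9 | eabbeffcdeefc
  12 |   2 | eaegfdaeabbeffcdeefc
  13 |  18 | eefc
  14 |  19 | efc
  15 |  13 | effcdeefc
  16 |   4 | egfdaeabbeffcdeefc
  17 |  20 | fc
  18 |  15 | fcdeefc
  19 |   6 | fdaeabbeffcdeefc
  20 |  14 | ffcdeefc
  21 |   5 | gfdaeabbeffcdeefc

SA = [0, 10, 8, 1, 3, 11, 12, 21, 16, 7, 17, 9, 2, 18, 19, 13, 4, 20, 15, 6, 14, 5]
i: (SA[i-1],SA[i]) lcp shared
  1: (0,10) 1 'a'
  2: (10,8) 1 'a'
  3: (8,1) 3 'aea'
  4: (1,3) 2 'ae'
  5: (3,11) 0 ''
  6: (11,12) 1 'b'
  7: (12,21) 0 ''
  8: (21,16) 1 'c'
  9: (16,7) 0 ''
  10: (7,17) 1 'd'
  11: (17,9) 0 ''
  12: (9,2) 2 'ea'
  13: (2,18) 1 'e'
  14: (18,19) 1 'e'
  15: (19,13) 2 'ef'
  16: (13,4) 1 'e'
  17: (4,20) 0 ''
  18: (20,15) 2 'fc'
  19: (15,6) 1 'f'
  20: (6,14) 1 'f'
  21: (14,5) 0 ''

n(n+1)/2 = 22·23/2 = 253
Σ LCP = 0 + 1 + 1 + 3 + 2 + 0 + 1 + 0 + 1 + 0 + 1 + 0 + 2 + 1 + 1 + 2 + 1 + 0 + 2 + 1 + 1 + 0 = 21
distinct = 253 − 21 = 232

232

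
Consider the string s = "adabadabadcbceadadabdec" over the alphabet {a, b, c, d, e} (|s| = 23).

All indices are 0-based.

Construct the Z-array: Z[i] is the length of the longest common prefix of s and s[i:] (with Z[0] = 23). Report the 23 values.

Z[0]=23
i=1: outside box; Z[1]=0
i=2: outside box; Z[2]=1 scan→box=[2,3)
i=3: outside box; Z[3]=0
i=4: outside box; Z[4]=6 scan→box=[4,10)
i=5: min(r-i=5, Z[1]=0)=0; Z[5]=0
i=6: min(r-i=4, Z[2]=1)=1; Z[6]=1
i=7: min(r-i=3, Z[3]=0)=0; Z[7]=0
i=8: min(r-i=2, Z[4]=6)=2; Z[8]=2
i=9: min(r-i=1, Z[5]=0)=0; Z[9]=0
i=10: outside box; Z[10]=0
i=11: outside box; Z[11]=0
i=12: outside box; Z[12]=0
i=13: outside box; Z[13]=0
i=14: outside box; Z[14]=3 scan→box=[14,17)
i=15: min(r-i=2, Z[1]=0)=0; Z[15]=0
i=16: min(r-i=1, Z[2]=1)=1; Z[16]=4 scan→box=[16,20)
i=17: min(r-i=3, Z[1]=0)=0; Z[17]=0
i=18: min(r-i=2, Z[2]=1)=1; Z[18]=1
i=19: min(r-i=1, Z[3]=0)=0; Z[19]=0
i=20: outside box; Z[20]=0
i=21: outside box; Z[21]=0
i=22: outside box; Z[22]=0

[23, 0, 1, 0, 6, 0, 1, 0, 2, 0, 0, 0, 0, 0, 3, 0, 4, 0, 1, 0, 0, 0, 0]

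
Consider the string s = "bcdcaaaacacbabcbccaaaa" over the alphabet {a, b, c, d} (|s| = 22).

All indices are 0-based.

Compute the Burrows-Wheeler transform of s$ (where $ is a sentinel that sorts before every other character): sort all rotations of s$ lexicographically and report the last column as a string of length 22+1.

aaaaccaabaccac$cdaabbbc

rank  rotation                 last
    0  $bcdcaaaacacbabcbccaaaa  a
    1  a$bcdcaaaacacbabcbccaaa  a
    2  aa$bcdcaaaacacbabcbccaa  a
    3  aaa$bcdcaaaacacbabcbcca  a
    4  aaaa$bcdcaaaacacbabcbcc  c
    5  aaaacacbabcbccaaaa$bcdc  c
    6  aaacacbabcbccaaaa$bcdca  a
    7  aacacbabcbccaaaa$bcdcaa  a
    8  abcbccaaaa$bcdcaaaacacb  b
    9  acacbabcbccaaaa$bcdcaaa  a
   10  acbabcbccaaaa$bcdcaaaac  c
   11  babcbccaaaa$bcdcaaaacac  c
   12  bcbccaaaa$bcdcaaaacacba  a
   13  bccaaaa$bcdcaaaacacbabc  c
   14  bcdcaaaacacbabcbccaaaa$  $
   15  caaaa$bcdcaaaacacbabcbc  c
   16  caaaacacbabcbccaaaa$bcd  d
   17  cacbabcbccaaaa$bcdcaaaa  a
   18  cbabcbccaaaa$bcdcaaaaca  a
   19  cbccaaaa$bcdcaaaacacbab  b
   20  ccaaaa$bcdcaaaacacbabcb  b
   21  cdcaaaacacbabcbccaaaa$b  b
   22  dcaaaacacbabcbccaaaa$bc  c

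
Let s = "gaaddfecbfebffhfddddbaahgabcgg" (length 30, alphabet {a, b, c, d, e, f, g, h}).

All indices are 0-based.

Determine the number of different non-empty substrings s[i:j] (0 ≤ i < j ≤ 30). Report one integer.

sorted suffixes:
  #0 SA[0]=1  'aaddfecbfebffhfddddbaahgabcgg'
  #1 SA[1]=21  'aahgabcgg'
  #2 SA[2]=25  'abcgg'
  #3 SA[3]=2  'addfecbfebffhfddddbaahgabcgg'
  #4 SA[4]=22  'ahgabcgg'
  #5 SA[5]=20  'baahgabcgg'
  #6 SA[6]=26  'bcgg'
  #7 SA[7]=8  'bfebffhfddddbaahgabcgg'
  #8 SA[8]=11  'bffhfddddbaahgabcgg'
  #9 SA[9]=7  'cbfebffhfddddbaahgabcgg'
  #10 SA[10]=27  'cgg'
  #11 SA[11]=19  'dbaahgabcgg'
  #12 SA[12]=18  'ddbaahgabcgg'
  #13 SA[13]=17  'dddbaahgabcgg'
  #14 SA[14]=16  'ddddbaahgabcgg'
  #15 SA[15]=3  'ddfecbfebffhfddddbaahgabcgg'
  #16 SA[16]=4  'dfecbfebffhfddddbaahgabcgg'
  #17 SA[17]=10  'ebffhfddddbaahgabcgg'
  #18 SA[18]=6  'ecbfebffhfddddbaahgabcgg'
  #19 SA[19]=15  'fddddbaahgabcgg'
  #20 SA[20]=9  'febffhfddddbaahgabcgg'
  #21 SA[21]=5  'fecbfebffhfddddbaahgabcgg'
  #22 SA[22]=12  'ffhfddddbaahgabcgg'
  #23 SA[23]=13  'fhfddddbaahgabcgg'
  #24 SA[24]=29  'g'
  #25 SA[25]=0  'gaaddfecbfebffhfddddbaahgabcgg'
  #26 SA[26]=24  'gabcgg'
  #27 SA[27]=28  'gg'
  #28 SA[28]=14  'hfddddbaahgabcgg'
  #29 SA[29]=23  'hgabcgg'

SA = [1, 21, 25, 2, 22, 20, 26, 8, 11, 7, 27, 19, 18, 17, 16, 3, 4, 10, 6, 15, 9, 5, 12, 13, 29, 0, 24, 28, 14, 23]
rank  pair      lcp
   1  s[1:],s[21:]  2  'aa'
   2  s[21:],s[25:]  1  'a'
   3  s[25:],s[2:]  1  'a'
   4  s[2:],s[22:]  1  'a'
   5  s[22:],s[20:]  0  ''
   6  s[20:],s[26:]  1  'b'
   7  s[26:],s[8:]  1  'b'
   8  s[8:],s[11:]  2  'bf'
   9  s[11:],s[7:]  0  ''
  10  s[7:],s[27:]  1  'c'
  11  s[27:],s[19:]  0  ''
  12  s[19:],s[18:]  1  'd'
  13  s[18:],s[17:]  2  'dd'
  14  s[17:],s[16:]  3  'ddd'
  15  s[16:],s[3:]  2  'dd'
  16  s[3:],s[4:]  1  'd'
  17  s[4:],s[10:]  0  ''
  18  s[10:],s[6:]  1  'e'
  19  s[6:],s[15:]  0  ''
  20  s[15:],s[9:]  1  'f'
  21  s[9:],s[5:]  2  'fe'
  22  s[5:],s[12:]  1  'f'
  23  s[12:],s[13:]  1  'f'
  24  s[13:],s[29:]  0  ''
  25  s[29:],s[0:]  1  'g'
  26  s[0:],s[24:]  2  'ga'
  27  s[24:],s[28:]  1  'g'
  28  s[28:],s[14:]  0  ''
  29  s[14:],s[23:]  1  'h'

n(n+1)/2 = 30·31/2 = 465
Σ LCP = 0 + 2 + 1 + 1 + 1 + 0 + 1 + 1 + 2 + 0 + 1 + 0 + 1 + 2 + 3 + 2 + 1 + 0 + 1 + 0 + 1 + 2 + 1 + 1 + 0 + 1 + 2 + 1 + 0 + 1 = 30
distinct = 465 − 30 = 435

435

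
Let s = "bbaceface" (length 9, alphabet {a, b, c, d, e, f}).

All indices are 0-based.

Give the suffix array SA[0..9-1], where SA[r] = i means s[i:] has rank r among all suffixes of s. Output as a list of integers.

[6, 2, 1, 0, 7, 3, 8, 4, 5]

sorted suffixes:
  #0 SA[0]=6  'ace'
  #1 SA[1]=2  'aceface'
  #2 SA[2]=1  'baceface'
  #3 SA[3]=0  'bbaceface'
  #4 SA[4]=7  'ce'
  #5 SA[5]=3  'ceface'
  #6 SA[6]=8  'e'
  #7 SA[7]=4  'eface'
  #8 SA[8]=5  'face'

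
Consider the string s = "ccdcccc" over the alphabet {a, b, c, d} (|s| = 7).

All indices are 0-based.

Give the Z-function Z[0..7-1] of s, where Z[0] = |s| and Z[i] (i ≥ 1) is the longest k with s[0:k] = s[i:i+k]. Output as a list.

[7, 1, 0, 2, 2, 2, 1]

Z[0]=7
i=1: i≥r, start 0; Z[1]=1 scan→box=[1,2)
i=2: i≥r, start 0; Z[2]=0
i=3: i≥r, start 0; Z[3]=2 scan→box=[3,5)
i=4: min(r-i=1, Z[1]=1)=1; Z[4]=2 scan→box=[4,6)
i=5: min(r-i=1, Z[1]=1)=1; Z[5]=2 scan→box=[5,7)
i=6: min(r-i=1, Z[1]=1)=1; Z[6]=1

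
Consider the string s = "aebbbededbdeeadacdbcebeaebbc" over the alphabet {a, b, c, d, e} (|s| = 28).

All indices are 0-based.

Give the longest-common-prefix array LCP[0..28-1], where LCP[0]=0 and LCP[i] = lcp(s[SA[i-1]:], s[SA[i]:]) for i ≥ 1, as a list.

[0, 1, 1, 4, 0, 2, 2, 1, 2, 1, 1, 2, 0, 1, 1, 0, 1, 2, 1, 2, 0, 2, 1, 3, 2, 1, 2, 1]

rank | idx | suffix
   0 |  15 | acdbcebeaebbc
   1 |  13 | adacdbcebeaebbc
   2 |   0 | aebbbededbdeeadacdbcebeaebbc
   3 |  23 | aebbc
   4 |   2 | bbbededbdeeadacdbcebeaebbc
   5 |  25 | bbc
   6 |   3 | bbededbdeeadacdbcebeaebbc
   7 |  26 | bc
   8 |  18 | bcebeaebbc
   9 |   9 | bdeeadacdbcebeaebbc
  10 |  21 | beaebbc
  11 |   4 | bededbdeeadacdbcebeaebbc
  12 |  27 | c
  13 |  16 | cdbcebeaebbc
  14 |  19 | cebeaebbc
  15 |  14 | dacdbcebeaebbc
  16 |  17 | dbcebeaebbc
  17 |   8 | dbdeeadacdbcebeaebbc
  18 |   6 | dedbdeeadacdbcebeaebbc
  19 |  10 | deeadacdbcebeaebbc
  20 |  12 | eadacdbcebeaebbc
  21 |  22 | eaebbc
  22 |   1 | ebbbededbdeeadacdbcebeaebbc
  23 |  24 | ebbc
  24 |  20 | ebeaebbc
  25 |   7 | edbdeeadacdbcebeaebbc
  26 |   5 | ededbdeeadacdbcebeaebbc
  27 |  11 | eeadacdbcebeaebbc

SA = [15, 13, 0, 23, 2, 25, 3, 26, 18, 9, 21, 4, 27, 16, 19, 14, 17, 8, 6, 10, 12, 22, 1, 24, 20, 7, 5, 11]
rank  pair      lcp
   1  s[15:],s[13:]  1  'a'
   2  s[13:],s[0:]  1  'a'
   3  s[0:],s[23:]  4  'aebb'
   4  s[23:],s[2:]  0  ''
   5  s[2:],s[25:]  2  'bb'
   6  s[25:],s[3:]  2  'bb'
   7  s[3:],s[26:]  1  'b'
   8  s[26:],s[18:]  2  'bc'
   9  s[18:],s[9:]  1  'b'
  10  s[9:],s[21:]  1  'b'
  11  s[21:],s[4:]  2  'be'
  12  s[4:],s[27:]  0  ''
  13  s[27:],s[16:]  1  'c'
  14  s[16:],s[19:]  1  'c'
  15  s[19:],s[14:]  0  ''
  16  s[14:],s[17:]  1  'd'
  17  s[17:],s[8:]  2  'db'
  18  s[8:],s[6:]  1  'd'
  19  s[6:],s[10:]  2  'de'
  20  s[10:],s[12:]  0  ''
  21  s[12:],s[22:]  2  'ea'
  22  s[22:],s[1:]  1  'e'
  23  s[1:],s[24:]  3  'ebb'
  24  s[24:],s[20:]  2  'eb'
  25  s[20:],s[7:]  1  'e'
  26  s[7:],s[5:]  2  'ed'
  27  s[5:],s[11:]  1  'e'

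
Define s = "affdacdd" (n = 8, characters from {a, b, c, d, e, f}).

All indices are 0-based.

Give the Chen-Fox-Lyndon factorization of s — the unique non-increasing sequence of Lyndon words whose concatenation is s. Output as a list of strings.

["affd", "acdd"]

emit factor 1: 'affd' (i=0, period=4)
emit factor 2: 'acdd' (i=4, period=4)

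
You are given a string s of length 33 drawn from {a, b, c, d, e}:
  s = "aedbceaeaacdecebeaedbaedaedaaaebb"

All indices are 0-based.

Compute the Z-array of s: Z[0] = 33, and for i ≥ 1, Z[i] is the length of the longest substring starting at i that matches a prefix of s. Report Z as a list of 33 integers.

[33, 0, 0, 0, 0, 0, 2, 0, 1, 1, 0, 0, 0, 0, 0, 0, 0, 4, 0, 0, 0, 3, 0, 0, 3, 0, 0, 1, 1, 2, 0, 0, 0]

Z[0]=33
i=1: outside box; Z[1]=0
i=2: outside box; Z[2]=0
i=3: outside box; Z[3]=0
i=4: outside box; Z[4]=0
i=5: outside box; Z[5]=0
i=6: outside box; Z[6]=2 grow→box=[6,8)
i=7: min(r-i=1, Z[1]=0)=0; Z[7]=0
i=8: outside box; Z[8]=1 grow→box=[8,9)
i=9: outside box; Z[9]=1 grow→box=[9,10)
i=10: outside box; Z[10]=0
i=11: outside box; Z[11]=0
i=12: outside box; Z[12]=0
i=13: outside box; Z[13]=0
i=14: outside box; Z[14]=0
i=15: outside box; Z[15]=0
i=16: outside box; Z[16]=0
i=17: outside box; Z[17]=4 grow→box=[17,21)
i=18: min(r-i=3, Z[1]=0)=0; Z[18]=0
i=19: min(r-i=2, Z[2]=0)=0; Z[19]=0
i=20: min(r-i=1, Z[3]=0)=0; Z[20]=0
i=21: outside box; Z[21]=3 grow→box=[21,24)
i=22: min(r-i=2, Z[1]=0)=0; Z[22]=0
i=23: min(r-i=1, Z[2]=0)=0; Z[23]=0
i=24: outside box; Z[24]=3 grow→box=[24,27)
i=25: min(r-i=2, Z[1]=0)=0; Z[25]=0
i=26: min(r-i=1, Z[2]=0)=0; Z[26]=0
i=27: outside box; Z[27]=1 grow→box=[27,28)
i=28: outside box; Z[28]=1 grow→box=[28,29)
i=29: outside box; Z[29]=2 grow→box=[29,31)
i=30: min(r-i=1, Z[1]=0)=0; Z[30]=0
i=31: outside box; Z[31]=0
i=32: outside box; Z[32]=0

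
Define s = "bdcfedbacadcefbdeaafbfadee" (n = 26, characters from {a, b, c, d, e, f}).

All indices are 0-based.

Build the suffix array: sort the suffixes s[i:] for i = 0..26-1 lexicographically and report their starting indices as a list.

[17, 7, 9, 22, 18, 6, 0, 14, 20, 8, 11, 2, 5, 10, 1, 15, 23, 25, 16, 4, 24, 12, 21, 13, 19, 3]

sorted suffixes:
  #0 SA[0]=17  'aafbfadee'
  #1 SA[1]=7  'acadcefbdeaafbfadee'
  #2 SA[2]=9  'adcefbdeaafbfadee'
  #3 SA[3]=22  'adee'
  #4 SA[4]=18  'afbfadee'
  #5 SA[5]=6  'bacadcefbdeaafbfadee'
  #6 SA[6]=0  'bdcfedbacadcefbdeaafbfadee'
  #7 SA[7]=14  'bdeaafbfadee'
  #8 SA[8]=20  'bfadee'
  #9 SA[9]=8  'cadcefbdeaafbfadee'
  #10 SA[10]=11  'cefbdeaafbfadee'
  #11 SA[11]=2  'cfedbacadcefbdeaafbfadee'
  #12 SA[12]=5  'dbacadcefbdeaafbfadee'
  #13 SA[13]=10  'dcefbdeaafbfadee'
  #14 SA[14]=1  'dcfedbacadcefbdeaafbfadee'
  #15 SA[15]=15  'deaafbfadee'
  #16 SA[16]=23  'dee'
  #17 SA[17]=25  'e'
  #18 SA[18]=16  'eaafbfadee'
  #19 SA[19]=4  'edbacadcefbdeaafbfadee'
  #20 SA[20]=24  'ee'
  #21 SA[21]=12  'efbdeaafbfadee'
  #22 SA[22]=21  'fadee'
  #23 SA[23]=13  'fbdeaafbfadee'
  #24 SA[24]=19  'fbfadee'
  #25 SA[25]=3  'fedbacadcefbdeaafbfadee'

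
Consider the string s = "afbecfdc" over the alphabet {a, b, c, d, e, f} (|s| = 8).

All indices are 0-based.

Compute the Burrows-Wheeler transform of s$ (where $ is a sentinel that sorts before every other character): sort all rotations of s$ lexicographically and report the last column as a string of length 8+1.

c$fdefbac

rank  rotation   last
    0  $afbecfdc  c
    1  afbecfdc$  $
    2  becfdc$af  f
    3  c$afbecfd  d
    4  cfdc$afbe  e
    5  dc$afbecf  f
    6  ecfdc$afb  b
    7  fbecfdc$a  a
    8  fdc$afbec  c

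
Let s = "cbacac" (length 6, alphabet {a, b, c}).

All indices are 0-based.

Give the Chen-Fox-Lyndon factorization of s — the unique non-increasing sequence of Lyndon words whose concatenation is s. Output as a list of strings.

emit factor 1: 'c' (i=0, period=1)
emit factor 2: 'b' (i=1, period=1)
emit factor 3: 'ac' (i=2, period=2)
emit factor 4: 'ac' (i=4, period=2)

["c", "b", "ac", "ac"]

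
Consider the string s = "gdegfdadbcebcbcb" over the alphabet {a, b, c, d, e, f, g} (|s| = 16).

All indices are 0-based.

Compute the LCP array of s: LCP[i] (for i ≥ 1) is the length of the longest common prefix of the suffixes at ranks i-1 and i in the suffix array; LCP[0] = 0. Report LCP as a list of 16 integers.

[0, 0, 1, 3, 2, 0, 2, 1, 0, 1, 1, 0, 1, 0, 0, 1]

rank | idx | suffix
   0 |   6 | adbcebcbcb
   1 |  15 | b
   2 |  13 | bcb
   3 |  11 | bcbcb
   4 |   8 | bcebcbcb
   5 |  14 | cb
   6 |  12 | cbcb
   7 |   9 | cebcbcb
   8 |   5 | dadbcebcbcb
   9 |   7 | dbcebcbcb
  10 |   1 | degfdadbcebcbcb
  11 |  10 | ebcbcb
  12 |   2 | egfdadbcebcbcb
  13 |   4 | fdadbcebcbcb
  14 |   0 | gdegfdadbcebcbcb
  15 |   3 | gfdadbcebcbcb

SA = [6, 15, 13, 11, 8, 14, 12, 9, 5, 7, 1, 10, 2, 4, 0, 3]
[i] adj suffixes → lcp
  [1] 6/15 → 0 ('')
  [2] 15/13 → 1 ('b')
  [3] 13/11 → 3 ('bcb')
  [4] 11/8 → 2 ('bc')
  [5] 8/14 → 0 ('')
  [6] 14/12 → 2 ('cb')
  [7] 12/9 → 1 ('c')
  [8] 9/5 → 0 ('')
  [9] 5/7 → 1 ('d')
  [10] 7/1 → 1 ('d')
  [11] 1/10 → 0 ('')
  [12] 10/2 → 1 ('e')
  [13] 2/4 → 0 ('')
  [14] 4/0 → 0 ('')
  [15] 0/3 → 1 ('g')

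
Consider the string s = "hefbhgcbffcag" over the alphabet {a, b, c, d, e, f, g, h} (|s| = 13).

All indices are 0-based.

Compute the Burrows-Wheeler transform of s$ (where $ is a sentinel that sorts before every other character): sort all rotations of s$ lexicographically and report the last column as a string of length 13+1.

rank  rotation        last
    0  $hefbhgcbffcag  g
    1  ag$hefbhgcbffc  c
    2  bffcag$hefbhgc  c
    3  bhgcbffcag$hef  f
    4  cag$hefbhgcbff  f
    5  cbffcag$hefbhg  g
    6  efbhgcbffcag$h  h
    7  fbhgcbffcag$he  e
    8  fcag$hefbhgcbf  f
    9  ffcag$hefbhgcb  b
   10  g$hefbhgcbffca  a
   11  gcbffcag$hefbh  h
   12  hefbhgcbffcag$  $
   13  hgcbffcag$hefb  b

gccffghefbah$b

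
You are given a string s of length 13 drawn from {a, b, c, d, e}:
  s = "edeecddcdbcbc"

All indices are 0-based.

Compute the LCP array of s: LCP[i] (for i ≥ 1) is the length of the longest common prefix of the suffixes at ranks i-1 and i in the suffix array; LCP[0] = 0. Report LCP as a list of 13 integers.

sorted suffixes:
  #0 SA[0]=11  'bc'
  #1 SA[1]=9  'bcbc'
  #2 SA[2]=12  'c'
  #3 SA[3]=10  'cbc'
  #4 SA[4]=7  'cdbcbc'
  #5 SA[5]=4  'cddcdbcbc'
  #6 SA[6]=8  'dbcbc'
  #7 SA[7]=6  'dcdbcbc'
  #8 SA[8]=5  'ddcdbcbc'
  #9 SA[9]=1  'deecddcdbcbc'
  #10 SA[10]=3  'ecddcdbcbc'
  #11 SA[11]=0  'edeecddcdbcbc'
  #12 SA[12]=2  'eecddcdbcbc'

SA = [11, 9, 12, 10, 7, 4, 8, 6, 5, 1, 3, 0, 2]
i: (SA[i-1],SA[i]) lcp shared
  1: (11,9) 2 'bc'
  2: (9,12) 0 ''
  3: (12,10) 1 'c'
  4: (10,7) 1 'c'
  5: (7,4) 2 'cd'
  6: (4,8) 0 ''
  7: (8,6) 1 'd'
  8: (6,5) 1 'd'
  9: (5,1) 1 'd'
  10: (1,3) 0 ''
  11: (3,0) 1 'e'
  12: (0,2) 1 'e'

[0, 2, 0, 1, 1, 2, 0, 1, 1, 1, 0, 1, 1]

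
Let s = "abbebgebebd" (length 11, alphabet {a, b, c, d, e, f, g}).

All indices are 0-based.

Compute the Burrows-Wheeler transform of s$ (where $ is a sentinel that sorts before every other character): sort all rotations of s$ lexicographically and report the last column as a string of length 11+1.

rank  rotation      last
    0  $abbebgebebd  d
    1  abbebgebebd$  $
    2  bbebgebebd$a  a
    3  bd$abbebgebe  e
    4  bebd$abbebge  e
    5  bebgebebd$ab  b
    6  bgebebd$abbe  e
    7  d$abbebgebeb  b
    8  ebd$abbebgeb  b
    9  ebebd$abbebg  g
   10  ebgebebd$abb  b
   11  gebebd$abbeb  b

d$aeebebbgbb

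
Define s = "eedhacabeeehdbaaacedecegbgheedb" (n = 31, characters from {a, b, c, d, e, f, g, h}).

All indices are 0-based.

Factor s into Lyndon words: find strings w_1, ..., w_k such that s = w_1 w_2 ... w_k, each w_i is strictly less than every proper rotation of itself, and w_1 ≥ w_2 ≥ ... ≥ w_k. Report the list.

["e", "e", "dh", "ac", "abeeehdb", "aaacedecegbgheedb"]

emit factor 1: 'e' (i=0, period=1)
emit factor 2: 'e' (i=1, period=1)
emit factor 3: 'dh' (i=2, period=2)
emit factor 4: 'ac' (i=4, period=2)
emit factor 5: 'abeeehdb' (i=6, period=8)
emit factor 6: 'aaacedecegbgheedb' (i=14, period=17)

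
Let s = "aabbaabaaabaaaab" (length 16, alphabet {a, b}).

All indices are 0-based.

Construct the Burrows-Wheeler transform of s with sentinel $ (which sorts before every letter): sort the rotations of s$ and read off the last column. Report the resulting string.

bbabaab$aaaaaaaba

rank  rotation           last
    0  $aabbaabaaabaaaab  b
    1  aaaab$aabbaabaaab  b
    2  aaab$aabbaabaaaba  a
    3  aaabaaaab$aabbaab  b
    4  aab$aabbaabaaabaa  a
    5  aabaaaab$aabbaaba  a
    6  aabaaabaaaab$aabb  b
    7  aabbaabaaabaaaab$  $
    8  ab$aabbaabaaabaaa  a
    9  abaaaab$aabbaabaa  a
   10  abaaabaaaab$aabba  a
   11  abbaabaaabaaaab$a  a
   12  b$aabbaabaaabaaaa  a
   13  baaaab$aabbaabaaa  a
   14  baaabaaaab$aabbaa  a
   15  baabaaabaaaab$aab  b
   16  bbaabaaabaaaab$aa  a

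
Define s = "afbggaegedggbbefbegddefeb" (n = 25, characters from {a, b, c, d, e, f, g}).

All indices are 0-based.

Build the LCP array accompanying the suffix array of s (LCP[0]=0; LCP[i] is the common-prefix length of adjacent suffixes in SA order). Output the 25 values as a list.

sorted suffixes:
  #0 SA[0]=5  'aegedggbbefbegddefeb'
  #1 SA[1]=0  'afbggaegedggbbefbegddefeb'
  #2 SA[2]=24  'b'
  #3 SA[3]=12  'bbefbegddefeb'
  #4 SA[4]=13  'befbegddefeb'
  #5 SA[5]=16  'begddefeb'
  #6 SA[6]=2  'bggaegedggbbefbegddefeb'
  #7 SA[7]=19  'ddefeb'
  #8 SA[8]=20  'defeb'
  #9 SA[9]=9  'dggbbefbegddefeb'
  #10 SA[10]=23  'eb'
  #11 SA[11]=8  'edggbbefbegddefeb'
  #12 SA[12]=14  'efbegddefeb'
  #13 SA[13]=21  'efeb'
  #14 SA[14]=17  'egddefeb'
  #15 SA[15]=6  'egedggbbefbegddefeb'
  #16 SA[16]=15  'fbegddefeb'
  #17 SA[17]=1  'fbggaegedggbbefbegddefeb'
  #18 SA[18]=22  'feb'
  #19 SA[19]=4  'gaegedggbbefbegddefeb'
  #20 SA[20]=11  'gbbefbegddefeb'
  #21 SA[21]=18  'gddefeb'
  #22 SA[22]=7  'gedggbbefbegddefeb'
  #23 SA[23]=3  'ggaegedggbbefbegddefeb'
  #24 SA[24]=10  'ggbbefbegddefeb'

SA = [5, 0, 24, 12, 13, 16, 2, 19, 20, 9, 23, 8, 14, 21, 17, 6, 15, 1, 22, 4, 11, 18, 7, 3, 10]
rank  pair      lcp
   1  s[5:],s[0:]  1  'a'
   2  s[0:],s[24:]  0  ''
   3  s[24:],s[12:]  1  'b'
   4  s[12:],s[13:]  1  'b'
   5  s[13:],s[16:]  2  'be'
   6  s[16:],s[2:]  1  'b'
   7  s[2:],s[19:]  0  ''
   8  s[19:],s[20:]  1  'd'
   9  s[20:],s[9:]  1  'd'
  10  s[9:],s[23:]  0  ''
  11  s[23:],s[8:]  1  'e'
  12  s[8:],s[14:]  1  'e'
  13  s[14:],s[21:]  2  'ef'
  14  s[21:],s[17:]  1  'e'
  15  s[17:],s[6:]  2  'eg'
  16  s[6:],s[15:]  0  ''
  17  s[15:],s[1:]  2  'fb'
  18  s[1:],s[22:]  1  'f'
  19  s[22:],s[4:]  0  ''
  20  s[4:],s[11:]  1  'g'
  21  s[11:],s[18:]  1  'g'
  22  s[18:],s[7:]  1  'g'
  23  s[7:],s[3:]  1  'g'
  24  s[3:],s[10:]  2  'gg'

[0, 1, 0, 1, 1, 2, 1, 0, 1, 1, 0, 1, 1, 2, 1, 2, 0, 2, 1, 0, 1, 1, 1, 1, 2]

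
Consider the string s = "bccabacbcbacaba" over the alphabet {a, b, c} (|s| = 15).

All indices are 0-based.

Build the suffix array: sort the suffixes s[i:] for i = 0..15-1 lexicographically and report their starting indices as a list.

[14, 12, 3, 10, 5, 13, 9, 4, 7, 0, 11, 2, 8, 6, 1]

sorted suffixes:
  #0 SA[0]=14  'a'
  #1 SA[1]=12  'aba'
  #2 SA[2]=3  'abacbcbacaba'
  #3 SA[3]=10  'acaba'
  #4 SA[4]=5  'acbcbacaba'
  #5 SA[5]=13  'ba'
  #6 SA[6]=9  'bacaba'
  #7 SA[7]=4  'bacbcbacaba'
  #8 SA[8]=7  'bcbacaba'
  #9 SA[9]=0  'bccabacbcbacaba'
  #10 SA[10]=11  'caba'
  #11 SA[11]=2  'cabacbcbacaba'
  #12 SA[12]=8  'cbacaba'
  #13 SA[13]=6  'cbcbacaba'
  #14 SA[14]=1  'ccabacbcbacaba'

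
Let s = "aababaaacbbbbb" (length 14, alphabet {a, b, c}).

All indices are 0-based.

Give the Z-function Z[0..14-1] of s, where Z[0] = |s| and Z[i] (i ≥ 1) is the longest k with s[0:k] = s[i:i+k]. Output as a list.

[14, 1, 0, 1, 0, 2, 2, 1, 0, 0, 0, 0, 0, 0]

Z[0]=14
i=1: outside box; Z[1]=1 scan→box=[1,2)
i=2: outside box; Z[2]=0
i=3: outside box; Z[3]=1 scan→box=[3,4)
i=4: outside box; Z[4]=0
i=5: outside box; Z[5]=2 scan→box=[5,7)
i=6: min(r-i=1, Z[1]=1)=1; Z[6]=2 scan→box=[6,8)
i=7: min(r-i=1, Z[1]=1)=1; Z[7]=1
i=8: outside box; Z[8]=0
i=9: outside box; Z[9]=0
i=10: outside box; Z[10]=0
i=11: outside box; Z[11]=0
i=12: outside box; Z[12]=0
i=13: outside box; Z[13]=0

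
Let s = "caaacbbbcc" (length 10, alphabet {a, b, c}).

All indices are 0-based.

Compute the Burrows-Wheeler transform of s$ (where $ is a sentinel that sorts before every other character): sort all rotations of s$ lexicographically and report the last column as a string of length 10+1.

ccaacbbc$ab

rank  rotation     last
    0  $caaacbbbcc  c
    1  aaacbbbcc$c  c
    2  aacbbbcc$ca  a
    3  acbbbcc$caa  a
    4  bbbcc$caaac  c
    5  bbcc$caaacb  b
    6  bcc$caaacbb  b
    7  c$caaacbbbc  c
    8  caaacbbbcc$  $
    9  cbbbcc$caaa  a
   10  cc$caaacbbb  b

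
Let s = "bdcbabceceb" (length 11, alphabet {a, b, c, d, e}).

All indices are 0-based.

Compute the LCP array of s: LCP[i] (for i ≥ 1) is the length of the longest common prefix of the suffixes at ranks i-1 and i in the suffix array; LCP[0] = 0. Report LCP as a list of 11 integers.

[0, 0, 1, 1, 1, 0, 1, 2, 0, 0, 1]

rank | idx | suffix
   0 |   4 | abceceb
   1 |  10 | b
   2 |   3 | babceceb
   3 |   5 | bceceb
   4 |   0 | bdcbabceceb
   5 |   2 | cbabceceb
   6 |   8 | ceb
   7 |   6 | ceceb
   8 |   1 | dcbabceceb
   9 |   9 | eb
  10 |   7 | eceb

SA = [4, 10, 3, 5, 0, 2, 8, 6, 1, 9, 7]
i: (SA[i-1],SA[i]) lcp shared
  1: (4,10) 0 ''
  2: (10,3) 1 'b'
  3: (3,5) 1 'b'
  4: (5,0) 1 'b'
  5: (0,2) 0 ''
  6: (2,8) 1 'c'
  7: (8,6) 2 'ce'
  8: (6,1) 0 ''
  9: (1,9) 0 ''
  10: (9,7) 1 'e'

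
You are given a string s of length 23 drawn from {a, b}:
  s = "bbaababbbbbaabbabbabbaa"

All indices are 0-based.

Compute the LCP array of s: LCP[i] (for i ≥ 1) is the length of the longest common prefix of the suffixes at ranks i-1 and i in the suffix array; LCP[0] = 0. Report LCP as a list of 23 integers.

sorted suffixes:
  #0 SA[0]=22  'a'
  #1 SA[1]=21  'aa'
  #2 SA[2]=2  'aababbbbbaabbabbabbaa'
  #3 SA[3]=11  'aabbabbabbaa'
  #4 SA[4]=3  'ababbbbbaabbabbabbaa'
  #5 SA[5]=18  'abbaa'
  #6 SA[6]=15  'abbabbaa'
  #7 SA[7]=12  'abbabbabbaa'
  #8 SA[8]=5  'abbbbbaabbabbabbaa'
  #9 SA[9]=20  'baa'
  #10 SA[10]=1  'baababbbbbaabbabbabbaa'
  #11 SA[11]=10  'baabbabbabbaa'
  #12 SA[12]=17  'babbaa'
  #13 SA[13]=14  'babbabbaa'
  #14 SA[14]=4  'babbbbbaabbabbabbaa'
  #15 SA[15]=19  'bbaa'
  #16 SA[16]=0  'bbaababbbbbaabbabbabbaa'
  #17 SA[17]=9  'bbaabbabbabbaa'
  #18 SA[18]=16  'bbabbaa'
  #19 SA[19]=13  'bbabbabbaa'
  #20 SA[20]=8  'bbbaabbabbabbaa'
  #21 SA[21]=7  'bbbbaabbabbabbaa'
  #22 SA[22]=6  'bbbbbaabbabbabbaa'

SA = [22, 21, 2, 11, 3, 18, 15, 12, 5, 20, 1, 10, 17, 14, 4, 19, 0, 9, 16, 13, 8, 7, 6]
[i] adj suffixes → lcp
  [1] 22/21 → 1 ('a')
  [2] 21/2 → 2 ('aa')
  [3] 2/11 → 3 ('aab')
  [4] 11/3 → 1 ('a')
  [5] 3/18 → 2 ('ab')
  [6] 18/15 → 4 ('abba')
  [7] 15/12 → 7 ('abbabba')
  [8] 12/5 → 3 ('abb')
  [9] 5/20 → 0 ('')
  [10] 20/1 → 3 ('baa')
  [11] 1/10 → 4 ('baab')
  [12] 10/17 → 2 ('ba')
  [13] 17/14 → 5 ('babba')
  [14] 14/4 → 4 ('babb')
  [15] 4/19 → 1 ('b')
  [16] 19/0 → 4 ('bbaa')
  [17] 0/9 → 5 ('bbaab')
  [18] 9/16 → 3 ('bba')
  [19] 16/13 → 6 ('bbabba')
  [20] 13/8 → 2 ('bb')
  [21] 8/7 → 3 ('bbb')
  [22] 7/6 → 4 ('bbbb')

[0, 1, 2, 3, 1, 2, 4, 7, 3, 0, 3, 4, 2, 5, 4, 1, 4, 5, 3, 6, 2, 3, 4]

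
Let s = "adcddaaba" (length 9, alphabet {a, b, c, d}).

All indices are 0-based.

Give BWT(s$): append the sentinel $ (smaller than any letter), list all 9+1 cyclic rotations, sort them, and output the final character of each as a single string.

abda$addac

rank  rotation    last
    0  $adcddaaba  a
    1  a$adcddaab  b
    2  aaba$adcdd  d
    3  aba$adcdda  a
    4  adcddaaba$  $
    5  ba$adcddaa  a
    6  cddaaba$ad  d
    7  daaba$adcd  d
    8  dcddaaba$a  a
    9  ddaaba$adc  c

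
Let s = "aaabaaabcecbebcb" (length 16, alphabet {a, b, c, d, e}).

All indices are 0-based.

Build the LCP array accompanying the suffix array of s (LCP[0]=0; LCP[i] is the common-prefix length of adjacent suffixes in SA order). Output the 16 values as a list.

[0, 4, 2, 3, 1, 2, 0, 1, 1, 2, 1, 0, 2, 1, 0, 1]

rank | idx | suffix
   0 |   0 | aaabaaabcecbebcb
   1 |   4 | aaabcecbebcb
   2 |   1 | aabaaabcecbebcb
   3 |   5 | aabcecbebcb
   4 |   2 | abaaabcecbebcb
   5 |   6 | abcecbebcb
   6 |  15 | b
   7 |   3 | baaabcecbebcb
   8 |  13 | bcb
   9 |   7 | bcecbebcb
  10 |  11 | bebcb
  11 |  14 | cb
  12 |  10 | cbebcb
  13 |   8 | cecbebcb
  14 |  12 | ebcb
  15 |   9 | ecbebcb

SA = [0, 4, 1, 5, 2, 6, 15, 3, 13, 7, 11, 14, 10, 8, 12, 9]
rank  pair      lcp
   1  s[0:],s[4:]  4  'aaab'
   2  s[4:],s[1:]  2  'aa'
   3  s[1:],s[5:]  3  'aab'
   4  s[5:],s[2:]  1  'a'
   5  s[2:],s[6:]  2  'ab'
   6  s[6:],s[15:]  0  ''
   7  s[15:],s[3:]  1  'b'
   8  s[3:],s[13:]  1  'b'
   9  s[13:],s[7:]  2  'bc'
  10  s[7:],s[11:]  1  'b'
  11  s[11:],s[14:]  0  ''
  12  s[14:],s[10:]  2  'cb'
  13  s[10:],s[8:]  1  'c'
  14  s[8:],s[12:]  0  ''
  15  s[12:],s[9:]  1  'e'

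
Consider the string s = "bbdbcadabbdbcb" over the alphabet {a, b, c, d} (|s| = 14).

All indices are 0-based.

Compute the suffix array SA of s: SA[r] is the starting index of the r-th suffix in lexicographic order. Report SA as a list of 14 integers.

rank→(start, suffix):
  0 → (7, 'abbdbcb')
  1 → (5, 'adabbdbcb')
  2 → (13, 'b')
  3 → (0, 'bbdbcadabbdbcb')
  4 → (8, 'bbdbcb')
  5 → (3, 'bcadabbdbcb')
  6 → (11, 'bcb')
  7 → (1, 'bdbcadabbdbcb')
  8 → (9, 'bdbcb')
  9 → (4, 'cadabbdbcb')
  10 → (12, 'cb')
  11 → (6, 'dabbdbcb')
  12 → (2, 'dbcadabbdbcb')
  13 → (10, 'dbcb')

[7, 5, 13, 0, 8, 3, 11, 1, 9, 4, 12, 6, 2, 10]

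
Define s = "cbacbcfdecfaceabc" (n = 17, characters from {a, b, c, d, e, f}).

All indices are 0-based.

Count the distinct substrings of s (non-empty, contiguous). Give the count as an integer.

138

sorted suffixes:
  #0 SA[0]=14  'abc'
  #1 SA[1]=2  'acbcfdecfaceabc'
  #2 SA[2]=11  'aceabc'
  #3 SA[3]=1  'bacbcfdecfaceabc'
  #4 SA[4]=15  'bc'
  #5 SA[5]=4  'bcfdecfaceabc'
  #6 SA[6]=16  'c'
  #7 SA[7]=0  'cbacbcfdecfaceabc'
  #8 SA[8]=3  'cbcfdecfaceabc'
  #9 SA[9]=12  'ceabc'
  #10 SA[10]=9  'cfaceabc'
  #11 SA[11]=5  'cfdecfaceabc'
  #12 SA[12]=7  'decfaceabc'
  #13 SA[13]=13  'eabc'
  #14 SA[14]=8  'ecfaceabc'
  #15 SA[15]=10  'faceabc'
  #16 SA[16]=6  'fdecfaceabc'

SA = [14, 2, 11, 1, 15, 4, 16, 0, 3, 12, 9, 5, 7, 13, 8, 10, 6]
i: (SA[i-1],SA[i]) lcp shared
  1: (14,2) 1 'a'
  2: (2,11) 2 'ac'
  3: (11,1) 0 ''
  4: (1,15) 1 'b'
  5: (15,4) 2 'bc'
  6: (4,16) 0 ''
  7: (16,0) 1 'c'
  8: (0,3) 2 'cb'
  9: (3,12) 1 'c'
  10: (12,9) 1 'c'
  11: (9,5) 2 'cf'
  12: (5,7) 0 ''
  13: (7,13) 0 ''
  14: (13,8) 1 'e'
  15: (8,10) 0 ''
  16: (10,6) 1 'f'

n(n+1)/2 = 17·18/2 = 153
Σ LCP = 0 + 1 + 2 + 0 + 1 + 2 + 0 + 1 + 2 + 1 + 1 + 2 + 0 + 0 + 1 + 0 + 1 = 15
distinct = 153 − 15 = 138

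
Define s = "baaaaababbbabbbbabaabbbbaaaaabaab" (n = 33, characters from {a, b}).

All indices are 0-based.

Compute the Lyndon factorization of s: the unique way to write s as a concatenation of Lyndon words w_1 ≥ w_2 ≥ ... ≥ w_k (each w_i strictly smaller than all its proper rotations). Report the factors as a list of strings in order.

["b", "aaaaababbbabbbbabaabbbb", "aaaaabaab"]

emit factor 1: 'b' (i=0, period=1)
emit factor 2: 'aaaaababbbabbbbabaabbbb' (i=1, period=23)
emit factor 3: 'aaaaabaab' (i=24, period=9)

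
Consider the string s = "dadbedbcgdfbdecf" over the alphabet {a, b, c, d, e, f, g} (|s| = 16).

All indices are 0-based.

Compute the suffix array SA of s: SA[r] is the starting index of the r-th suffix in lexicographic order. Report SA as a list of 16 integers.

rank | idx | suffix
   0 |   1 | adbedbcgdfbdecf
   1 |   6 | bcgdfbdecf
   2 |  11 | bdecf
   3 |   3 | bedbcgdfbdecf
   4 |  14 | cf
   5 |   7 | cgdfbdecf
   6 |   0 | dadbedbcgdfbdecf
   7 |   5 | dbcgdfbdecf
   8 |   2 | dbedbcgdfbdecf
   9 |  12 | decf
  10 |   9 | dfbdecf
  11 |  13 | ecf
  12 |   4 | edbcgdfbdecf
  13 |  15 | f
  14 |  10 | fbdecf
  15 |   8 | gdfbdecf

[1, 6, 11, 3, 14, 7, 0, 5, 2, 12, 9, 13, 4, 15, 10, 8]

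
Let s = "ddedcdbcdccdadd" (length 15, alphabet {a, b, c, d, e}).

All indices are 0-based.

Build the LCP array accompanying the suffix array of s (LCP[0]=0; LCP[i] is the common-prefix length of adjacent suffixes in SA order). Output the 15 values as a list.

sorted suffixes:
  #0 SA[0]=12  'add'
  #1 SA[1]=6  'bcdccdadd'
  #2 SA[2]=9  'ccdadd'
  #3 SA[3]=10  'cdadd'
  #4 SA[4]=4  'cdbcdccdadd'
  #5 SA[5]=7  'cdccdadd'
  #6 SA[6]=14  'd'
  #7 SA[7]=11  'dadd'
  #8 SA[8]=5  'dbcdccdadd'
  #9 SA[9]=8  'dccdadd'
  #10 SA[10]=3  'dcdbcdccdadd'
  #11 SA[11]=13  'dd'
  #12 SA[12]=0  'ddedcdbcdccdadd'
  #13 SA[13]=1  'dedcdbcdccdadd'
  #14 SA[14]=2  'edcdbcdccdadd'

SA = [12, 6, 9, 10, 4, 7, 14, 11, 5, 8, 3, 13, 0, 1, 2]
[i] adj suffixes → lcp
  [1] 12/6 → 0 ('')
  [2] 6/9 → 0 ('')
  [3] 9/10 → 1 ('c')
  [4] 10/4 → 2 ('cd')
  [5] 4/7 → 2 ('cd')
  [6] 7/14 → 0 ('')
  [7] 14/11 → 1 ('d')
  [8] 11/5 → 1 ('d')
  [9] 5/8 → 1 ('d')
  [10] 8/3 → 2 ('dc')
  [11] 3/13 → 1 ('d')
  [12] 13/0 → 2 ('dd')
  [13] 0/1 → 1 ('d')
  [14] 1/2 → 0 ('')

[0, 0, 0, 1, 2, 2, 0, 1, 1, 1, 2, 1, 2, 1, 0]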